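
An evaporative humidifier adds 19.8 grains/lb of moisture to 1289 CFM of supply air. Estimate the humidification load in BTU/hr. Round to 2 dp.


Q = 0.68 * 1289 * 19.8 = 17355.10 BTU/hr

17355.10 BTU/hr


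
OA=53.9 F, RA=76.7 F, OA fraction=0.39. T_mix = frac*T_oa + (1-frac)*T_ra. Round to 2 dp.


T_mix = 0.39*53.9 + 0.61*76.7 = 67.81 F

67.81 F


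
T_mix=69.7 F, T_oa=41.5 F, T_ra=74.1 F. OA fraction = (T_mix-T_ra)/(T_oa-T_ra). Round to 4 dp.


frac = (69.7 - 74.1) / (41.5 - 74.1) = 0.1350

0.1350


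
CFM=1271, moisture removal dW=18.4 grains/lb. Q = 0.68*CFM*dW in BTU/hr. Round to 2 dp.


Q = 0.68 * 1271 * 18.4 = 15902.75 BTU/hr

15902.75 BTU/hr


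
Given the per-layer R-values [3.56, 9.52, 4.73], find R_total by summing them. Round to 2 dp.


R_total = 3.56 + 9.52 + 4.73 = 17.81

17.81


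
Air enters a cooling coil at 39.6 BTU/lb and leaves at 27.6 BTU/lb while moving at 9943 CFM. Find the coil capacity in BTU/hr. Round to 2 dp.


Q = 4.5 * 9943 * (39.6 - 27.6) = 536922.00 BTU/hr

536922.00 BTU/hr


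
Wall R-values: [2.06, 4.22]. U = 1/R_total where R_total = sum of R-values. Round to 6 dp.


R_total = 2.06 + 4.22 = 6.28
U = 1/6.28 = 0.159236

0.159236


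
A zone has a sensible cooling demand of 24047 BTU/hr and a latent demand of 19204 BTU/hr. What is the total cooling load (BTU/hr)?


Qt = 24047 + 19204 = 43251 BTU/hr

43251 BTU/hr


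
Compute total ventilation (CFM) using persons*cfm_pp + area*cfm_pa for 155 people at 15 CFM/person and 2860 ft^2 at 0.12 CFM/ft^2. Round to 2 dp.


Total = 155*15 + 2860*0.12 = 2668.20 CFM

2668.20 CFM


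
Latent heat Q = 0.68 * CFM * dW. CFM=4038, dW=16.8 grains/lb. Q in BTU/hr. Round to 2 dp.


Q = 0.68 * 4038 * 16.8 = 46130.11 BTU/hr

46130.11 BTU/hr


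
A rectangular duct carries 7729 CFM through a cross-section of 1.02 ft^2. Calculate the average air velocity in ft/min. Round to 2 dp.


V = 7729 / 1.02 = 7577.45 ft/min

7577.45 ft/min


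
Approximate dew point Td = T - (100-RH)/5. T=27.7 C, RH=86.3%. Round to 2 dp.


Td = 27.7 - (100-86.3)/5 = 24.96 C

24.96 C


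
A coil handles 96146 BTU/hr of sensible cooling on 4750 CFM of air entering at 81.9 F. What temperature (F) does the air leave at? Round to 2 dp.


dT = 96146/(1.08*4750) = 18.7419
T_leave = 81.9 - 18.7419 = 63.16 F

63.16 F


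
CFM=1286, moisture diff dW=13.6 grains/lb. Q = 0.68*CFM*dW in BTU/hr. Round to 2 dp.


Q = 0.68 * 1286 * 13.6 = 11892.93 BTU/hr

11892.93 BTU/hr


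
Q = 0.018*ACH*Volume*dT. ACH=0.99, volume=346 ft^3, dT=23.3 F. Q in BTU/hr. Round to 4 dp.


Q = 0.018 * 0.99 * 346 * 23.3 = 143.6613 BTU/hr

143.6613 BTU/hr


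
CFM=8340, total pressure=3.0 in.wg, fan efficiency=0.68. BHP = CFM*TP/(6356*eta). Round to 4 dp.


BHP = 8340 * 3.0 / (6356 * 0.68) = 5.7889 hp

5.7889 hp


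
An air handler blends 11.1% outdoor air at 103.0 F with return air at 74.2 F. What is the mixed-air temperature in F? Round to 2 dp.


T_mix = 74.2 + (11.1/100)*(103.0-74.2) = 77.40 F

77.40 F


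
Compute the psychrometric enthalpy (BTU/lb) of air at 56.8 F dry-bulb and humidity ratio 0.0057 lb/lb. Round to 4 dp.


h = 0.24*56.8 + 0.0057*(1061+0.444*56.8) = 19.8234 BTU/lb

19.8234 BTU/lb


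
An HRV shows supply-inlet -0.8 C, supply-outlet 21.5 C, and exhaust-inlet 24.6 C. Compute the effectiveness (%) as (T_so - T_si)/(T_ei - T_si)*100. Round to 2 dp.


eff = (21.5-(-0.8))/(24.6-(-0.8))*100 = 87.80 %

87.80 %


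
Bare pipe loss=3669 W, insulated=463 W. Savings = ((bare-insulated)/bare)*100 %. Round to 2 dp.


Savings = ((3669-463)/3669)*100 = 87.38 %

87.38 %


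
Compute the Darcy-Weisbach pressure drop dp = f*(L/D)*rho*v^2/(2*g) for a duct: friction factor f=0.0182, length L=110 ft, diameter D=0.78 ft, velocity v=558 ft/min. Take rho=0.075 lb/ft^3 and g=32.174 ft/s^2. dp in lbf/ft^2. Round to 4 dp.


v_fps = 558/60 = 9.3 ft/s
dp = 0.0182*(110/0.78)*0.075*9.3^2/(2*32.174) = 0.2587 lbf/ft^2

0.2587 lbf/ft^2


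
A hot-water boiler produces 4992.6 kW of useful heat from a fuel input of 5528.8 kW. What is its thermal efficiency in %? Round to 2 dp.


eta = (4992.6/5528.8)*100 = 90.30 %

90.30 %


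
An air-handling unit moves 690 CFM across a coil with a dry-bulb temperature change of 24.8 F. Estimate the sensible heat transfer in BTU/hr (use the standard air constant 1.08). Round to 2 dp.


Q = 1.08 * 690 * 24.8 = 18480.96 BTU/hr

18480.96 BTU/hr


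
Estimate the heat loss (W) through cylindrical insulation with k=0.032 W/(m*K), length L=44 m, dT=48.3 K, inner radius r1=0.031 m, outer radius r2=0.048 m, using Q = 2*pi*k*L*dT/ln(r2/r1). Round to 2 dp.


Q = 2*pi*0.032*44*48.3/ln(0.048/0.031) = 977.32 W

977.32 W


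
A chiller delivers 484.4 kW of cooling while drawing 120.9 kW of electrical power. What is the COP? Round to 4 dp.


COP = 484.4 / 120.9 = 4.0066

4.0066


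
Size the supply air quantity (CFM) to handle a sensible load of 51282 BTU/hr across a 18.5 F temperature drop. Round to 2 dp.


CFM = 51282 / (1.08 * 18.5) = 2566.67

2566.67 CFM


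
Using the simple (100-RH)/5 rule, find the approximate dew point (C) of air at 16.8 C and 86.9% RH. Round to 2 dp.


Td = 16.8 - (100-86.9)/5 = 14.18 C

14.18 C


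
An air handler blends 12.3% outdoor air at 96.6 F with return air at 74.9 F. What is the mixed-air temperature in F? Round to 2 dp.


T_mix = 74.9 + (12.3/100)*(96.6-74.9) = 77.57 F

77.57 F


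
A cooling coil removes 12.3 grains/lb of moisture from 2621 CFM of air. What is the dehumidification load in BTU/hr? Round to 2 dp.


Q = 0.68 * 2621 * 12.3 = 21922.04 BTU/hr

21922.04 BTU/hr


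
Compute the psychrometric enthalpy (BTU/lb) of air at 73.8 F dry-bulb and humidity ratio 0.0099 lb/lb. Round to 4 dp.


h = 0.24*73.8 + 0.0099*(1061+0.444*73.8) = 28.5403 BTU/lb

28.5403 BTU/lb


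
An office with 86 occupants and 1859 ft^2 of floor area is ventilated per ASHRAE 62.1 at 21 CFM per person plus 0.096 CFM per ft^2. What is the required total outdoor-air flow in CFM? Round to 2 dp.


Total = 86*21 + 1859*0.096 = 1984.46 CFM

1984.46 CFM


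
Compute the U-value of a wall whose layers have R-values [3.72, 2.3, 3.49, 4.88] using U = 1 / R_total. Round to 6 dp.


R_total = 3.72 + 2.3 + 3.49 + 4.88 = 14.39
U = 1/14.39 = 0.069493

0.069493


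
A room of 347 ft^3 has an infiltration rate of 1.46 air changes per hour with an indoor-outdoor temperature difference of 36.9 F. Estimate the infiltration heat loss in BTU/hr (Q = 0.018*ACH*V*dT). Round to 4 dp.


Q = 0.018 * 1.46 * 347 * 36.9 = 336.4970 BTU/hr

336.4970 BTU/hr


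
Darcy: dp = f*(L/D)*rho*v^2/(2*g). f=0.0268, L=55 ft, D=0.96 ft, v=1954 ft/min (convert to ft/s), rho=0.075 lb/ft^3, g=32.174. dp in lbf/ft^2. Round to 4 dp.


v_fps = 1954/60 = 32.5667 ft/s
dp = 0.0268*(55/0.96)*0.075*32.5667^2/(2*32.174) = 1.8980 lbf/ft^2

1.8980 lbf/ft^2


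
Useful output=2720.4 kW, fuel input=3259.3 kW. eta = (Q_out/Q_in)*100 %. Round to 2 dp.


eta = (2720.4/3259.3)*100 = 83.47 %

83.47 %


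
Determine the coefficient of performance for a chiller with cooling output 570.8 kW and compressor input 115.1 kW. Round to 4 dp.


COP = 570.8 / 115.1 = 4.9592

4.9592


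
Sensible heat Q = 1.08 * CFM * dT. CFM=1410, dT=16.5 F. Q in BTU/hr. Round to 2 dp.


Q = 1.08 * 1410 * 16.5 = 25126.20 BTU/hr

25126.20 BTU/hr


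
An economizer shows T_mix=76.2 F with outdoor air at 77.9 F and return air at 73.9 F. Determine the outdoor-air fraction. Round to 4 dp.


frac = (76.2 - 73.9) / (77.9 - 73.9) = 0.5750

0.5750


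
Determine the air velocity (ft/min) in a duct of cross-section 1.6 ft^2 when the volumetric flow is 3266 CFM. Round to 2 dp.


V = 3266 / 1.6 = 2041.25 ft/min

2041.25 ft/min


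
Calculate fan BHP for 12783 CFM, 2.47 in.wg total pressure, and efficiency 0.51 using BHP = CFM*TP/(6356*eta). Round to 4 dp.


BHP = 12783 * 2.47 / (6356 * 0.51) = 9.7404 hp

9.7404 hp


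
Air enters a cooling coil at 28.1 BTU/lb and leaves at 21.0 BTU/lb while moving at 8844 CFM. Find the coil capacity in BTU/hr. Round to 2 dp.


Q = 4.5 * 8844 * (28.1 - 21.0) = 282565.80 BTU/hr

282565.80 BTU/hr


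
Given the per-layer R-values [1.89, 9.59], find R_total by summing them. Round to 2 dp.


R_total = 1.89 + 9.59 = 11.48

11.48


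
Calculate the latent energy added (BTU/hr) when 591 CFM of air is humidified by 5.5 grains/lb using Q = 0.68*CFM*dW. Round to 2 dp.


Q = 0.68 * 591 * 5.5 = 2210.34 BTU/hr

2210.34 BTU/hr


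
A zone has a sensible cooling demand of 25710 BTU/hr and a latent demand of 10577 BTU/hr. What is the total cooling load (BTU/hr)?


Qt = 25710 + 10577 = 36287 BTU/hr

36287 BTU/hr


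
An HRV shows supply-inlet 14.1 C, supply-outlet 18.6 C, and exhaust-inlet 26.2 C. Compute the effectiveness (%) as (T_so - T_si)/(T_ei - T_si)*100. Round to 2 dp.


eff = (18.6-14.1)/(26.2-14.1)*100 = 37.19 %

37.19 %


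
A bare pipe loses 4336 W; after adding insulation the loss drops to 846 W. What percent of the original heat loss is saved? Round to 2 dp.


Savings = ((4336-846)/4336)*100 = 80.49 %

80.49 %


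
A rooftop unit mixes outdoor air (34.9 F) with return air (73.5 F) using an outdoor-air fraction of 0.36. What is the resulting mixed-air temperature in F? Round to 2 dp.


T_mix = 0.36*34.9 + 0.64*73.5 = 59.60 F

59.60 F


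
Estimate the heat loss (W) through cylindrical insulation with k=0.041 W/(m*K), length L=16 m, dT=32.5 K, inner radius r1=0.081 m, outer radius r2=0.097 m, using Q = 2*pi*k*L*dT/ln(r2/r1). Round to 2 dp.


Q = 2*pi*0.041*16*32.5/ln(0.097/0.081) = 743.13 W

743.13 W


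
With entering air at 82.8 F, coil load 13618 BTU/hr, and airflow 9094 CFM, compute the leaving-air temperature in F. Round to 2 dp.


dT = 13618/(1.08*9094) = 1.3865
T_leave = 82.8 - 1.3865 = 81.41 F

81.41 F


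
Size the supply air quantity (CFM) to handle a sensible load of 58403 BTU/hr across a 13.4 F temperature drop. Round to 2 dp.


CFM = 58403 / (1.08 * 13.4) = 4035.59

4035.59 CFM


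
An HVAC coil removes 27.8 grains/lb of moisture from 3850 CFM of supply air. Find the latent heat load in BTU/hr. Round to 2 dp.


Q = 0.68 * 3850 * 27.8 = 72780.40 BTU/hr

72780.40 BTU/hr


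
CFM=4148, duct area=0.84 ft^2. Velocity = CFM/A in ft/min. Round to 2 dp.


V = 4148 / 0.84 = 4938.10 ft/min

4938.10 ft/min


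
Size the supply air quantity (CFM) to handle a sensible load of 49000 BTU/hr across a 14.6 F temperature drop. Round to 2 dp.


CFM = 49000 / (1.08 * 14.6) = 3107.56

3107.56 CFM


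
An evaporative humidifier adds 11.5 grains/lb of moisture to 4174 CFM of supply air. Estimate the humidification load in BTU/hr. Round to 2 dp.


Q = 0.68 * 4174 * 11.5 = 32640.68 BTU/hr

32640.68 BTU/hr


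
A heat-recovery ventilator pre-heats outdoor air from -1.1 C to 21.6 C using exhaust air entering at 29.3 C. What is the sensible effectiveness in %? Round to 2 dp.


eff = (21.6-(-1.1))/(29.3-(-1.1))*100 = 74.67 %

74.67 %


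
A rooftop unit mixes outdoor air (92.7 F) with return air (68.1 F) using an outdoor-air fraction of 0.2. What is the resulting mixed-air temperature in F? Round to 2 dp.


T_mix = 0.2*92.7 + 0.8*68.1 = 73.02 F

73.02 F


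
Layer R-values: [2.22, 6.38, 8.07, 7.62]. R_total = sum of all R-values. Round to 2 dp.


R_total = 2.22 + 6.38 + 8.07 + 7.62 = 24.29

24.29


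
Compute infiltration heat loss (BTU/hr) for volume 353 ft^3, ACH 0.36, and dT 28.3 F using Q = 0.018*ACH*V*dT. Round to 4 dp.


Q = 0.018 * 0.36 * 353 * 28.3 = 64.7346 BTU/hr

64.7346 BTU/hr


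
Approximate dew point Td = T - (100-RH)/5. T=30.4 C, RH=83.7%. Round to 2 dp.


Td = 30.4 - (100-83.7)/5 = 27.14 C

27.14 C


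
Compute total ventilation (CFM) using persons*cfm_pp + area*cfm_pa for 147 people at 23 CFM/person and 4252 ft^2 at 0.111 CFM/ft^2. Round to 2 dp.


Total = 147*23 + 4252*0.111 = 3852.97 CFM

3852.97 CFM


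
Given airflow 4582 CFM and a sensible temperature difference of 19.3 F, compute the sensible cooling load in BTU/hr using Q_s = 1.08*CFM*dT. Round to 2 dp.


Q = 1.08 * 4582 * 19.3 = 95507.21 BTU/hr

95507.21 BTU/hr


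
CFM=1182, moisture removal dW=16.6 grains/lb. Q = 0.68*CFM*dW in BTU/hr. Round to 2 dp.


Q = 0.68 * 1182 * 16.6 = 13342.42 BTU/hr

13342.42 BTU/hr


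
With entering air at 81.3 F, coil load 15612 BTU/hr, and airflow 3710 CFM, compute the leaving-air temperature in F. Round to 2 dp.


dT = 15612/(1.08*3710) = 3.8964
T_leave = 81.3 - 3.8964 = 77.40 F

77.40 F


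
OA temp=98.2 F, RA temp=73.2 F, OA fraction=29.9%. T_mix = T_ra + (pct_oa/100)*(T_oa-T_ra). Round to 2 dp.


T_mix = 73.2 + (29.9/100)*(98.2-73.2) = 80.68 F

80.68 F


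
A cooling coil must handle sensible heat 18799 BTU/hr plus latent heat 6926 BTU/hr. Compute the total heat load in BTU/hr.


Qt = 18799 + 6926 = 25725 BTU/hr

25725 BTU/hr


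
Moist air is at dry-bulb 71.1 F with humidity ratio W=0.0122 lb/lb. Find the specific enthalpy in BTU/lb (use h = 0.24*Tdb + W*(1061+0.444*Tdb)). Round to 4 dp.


h = 0.24*71.1 + 0.0122*(1061+0.444*71.1) = 30.3933 BTU/lb

30.3933 BTU/lb


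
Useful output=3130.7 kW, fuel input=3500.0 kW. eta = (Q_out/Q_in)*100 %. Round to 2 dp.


eta = (3130.7/3500.0)*100 = 89.45 %

89.45 %


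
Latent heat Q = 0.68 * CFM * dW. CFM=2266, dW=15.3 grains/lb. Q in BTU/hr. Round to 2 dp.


Q = 0.68 * 2266 * 15.3 = 23575.46 BTU/hr

23575.46 BTU/hr


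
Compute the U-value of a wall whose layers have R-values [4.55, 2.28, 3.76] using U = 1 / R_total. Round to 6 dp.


R_total = 4.55 + 2.28 + 3.76 = 10.59
U = 1/10.59 = 0.094429

0.094429


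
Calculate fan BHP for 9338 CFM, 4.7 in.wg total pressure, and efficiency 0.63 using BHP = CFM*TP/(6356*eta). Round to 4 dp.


BHP = 9338 * 4.7 / (6356 * 0.63) = 10.9604 hp

10.9604 hp


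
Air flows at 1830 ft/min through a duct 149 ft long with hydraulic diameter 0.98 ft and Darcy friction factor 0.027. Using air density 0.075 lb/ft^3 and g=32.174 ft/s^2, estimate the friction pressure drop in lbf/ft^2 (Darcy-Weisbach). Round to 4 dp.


v_fps = 1830/60 = 30.5 ft/s
dp = 0.027*(149/0.98)*0.075*30.5^2/(2*32.174) = 4.4509 lbf/ft^2

4.4509 lbf/ft^2


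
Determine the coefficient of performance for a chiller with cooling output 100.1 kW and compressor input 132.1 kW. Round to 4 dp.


COP = 100.1 / 132.1 = 0.7578

0.7578


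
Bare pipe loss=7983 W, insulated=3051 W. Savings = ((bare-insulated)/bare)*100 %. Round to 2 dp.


Savings = ((7983-3051)/7983)*100 = 61.78 %

61.78 %


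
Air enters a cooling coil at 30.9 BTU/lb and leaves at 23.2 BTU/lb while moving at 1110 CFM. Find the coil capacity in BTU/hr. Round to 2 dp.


Q = 4.5 * 1110 * (30.9 - 23.2) = 38461.50 BTU/hr

38461.50 BTU/hr


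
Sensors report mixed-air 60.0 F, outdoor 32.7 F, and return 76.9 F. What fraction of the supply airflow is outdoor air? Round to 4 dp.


frac = (60.0 - 76.9) / (32.7 - 76.9) = 0.3824

0.3824


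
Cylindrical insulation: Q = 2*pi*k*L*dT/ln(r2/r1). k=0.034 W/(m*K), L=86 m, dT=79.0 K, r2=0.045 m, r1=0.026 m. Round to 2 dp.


Q = 2*pi*0.034*86*79.0/ln(0.045/0.026) = 2645.79 W

2645.79 W


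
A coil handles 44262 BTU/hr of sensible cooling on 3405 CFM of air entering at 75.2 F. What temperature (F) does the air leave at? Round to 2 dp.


dT = 44262/(1.08*3405) = 12.0362
T_leave = 75.2 - 12.0362 = 63.16 F

63.16 F


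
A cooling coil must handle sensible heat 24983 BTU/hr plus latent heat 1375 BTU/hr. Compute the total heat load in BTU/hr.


Qt = 24983 + 1375 = 26358 BTU/hr

26358 BTU/hr


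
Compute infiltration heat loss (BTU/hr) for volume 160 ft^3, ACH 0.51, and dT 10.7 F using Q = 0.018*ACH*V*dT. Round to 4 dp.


Q = 0.018 * 0.51 * 160 * 10.7 = 15.7162 BTU/hr

15.7162 BTU/hr


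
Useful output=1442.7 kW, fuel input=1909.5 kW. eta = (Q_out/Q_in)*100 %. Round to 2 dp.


eta = (1442.7/1909.5)*100 = 75.55 %

75.55 %


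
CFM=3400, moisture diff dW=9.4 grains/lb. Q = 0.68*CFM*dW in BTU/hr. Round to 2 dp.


Q = 0.68 * 3400 * 9.4 = 21732.80 BTU/hr

21732.80 BTU/hr


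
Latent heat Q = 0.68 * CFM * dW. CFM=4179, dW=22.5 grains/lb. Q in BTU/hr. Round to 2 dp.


Q = 0.68 * 4179 * 22.5 = 63938.70 BTU/hr

63938.70 BTU/hr


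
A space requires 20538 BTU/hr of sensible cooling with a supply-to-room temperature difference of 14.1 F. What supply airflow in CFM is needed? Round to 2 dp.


CFM = 20538 / (1.08 * 14.1) = 1348.70

1348.70 CFM


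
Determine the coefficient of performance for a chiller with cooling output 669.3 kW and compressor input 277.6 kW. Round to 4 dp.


COP = 669.3 / 277.6 = 2.4110

2.4110


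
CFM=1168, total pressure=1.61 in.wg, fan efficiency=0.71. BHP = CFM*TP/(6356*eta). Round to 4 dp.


BHP = 1168 * 1.61 / (6356 * 0.71) = 0.4167 hp

0.4167 hp


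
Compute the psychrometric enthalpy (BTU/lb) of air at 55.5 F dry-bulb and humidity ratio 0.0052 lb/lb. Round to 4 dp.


h = 0.24*55.5 + 0.0052*(1061+0.444*55.5) = 18.9653 BTU/lb

18.9653 BTU/lb


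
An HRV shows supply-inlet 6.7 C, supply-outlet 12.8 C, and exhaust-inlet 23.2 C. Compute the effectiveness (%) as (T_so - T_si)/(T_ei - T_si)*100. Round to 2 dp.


eff = (12.8-6.7)/(23.2-6.7)*100 = 36.97 %

36.97 %


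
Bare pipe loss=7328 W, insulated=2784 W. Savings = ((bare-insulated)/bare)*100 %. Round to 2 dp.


Savings = ((7328-2784)/7328)*100 = 62.01 %

62.01 %


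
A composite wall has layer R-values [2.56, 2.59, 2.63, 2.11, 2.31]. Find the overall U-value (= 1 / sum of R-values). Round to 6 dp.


R_total = 2.56 + 2.59 + 2.63 + 2.11 + 2.31 = 12.20
U = 1/12.20 = 0.081967

0.081967


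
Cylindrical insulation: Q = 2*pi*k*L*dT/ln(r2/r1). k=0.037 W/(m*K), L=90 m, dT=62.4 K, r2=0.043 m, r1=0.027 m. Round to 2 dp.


Q = 2*pi*0.037*90*62.4/ln(0.043/0.027) = 2805.54 W

2805.54 W


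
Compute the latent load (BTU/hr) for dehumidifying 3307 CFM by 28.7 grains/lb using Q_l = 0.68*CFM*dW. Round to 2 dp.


Q = 0.68 * 3307 * 28.7 = 64539.41 BTU/hr

64539.41 BTU/hr


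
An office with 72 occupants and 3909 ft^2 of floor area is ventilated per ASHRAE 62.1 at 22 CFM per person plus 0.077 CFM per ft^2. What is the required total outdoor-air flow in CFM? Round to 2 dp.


Total = 72*22 + 3909*0.077 = 1884.99 CFM

1884.99 CFM


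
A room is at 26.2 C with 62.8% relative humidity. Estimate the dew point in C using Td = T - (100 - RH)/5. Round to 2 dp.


Td = 26.2 - (100-62.8)/5 = 18.76 C

18.76 C


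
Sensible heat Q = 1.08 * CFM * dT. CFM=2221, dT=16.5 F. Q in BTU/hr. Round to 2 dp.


Q = 1.08 * 2221 * 16.5 = 39578.22 BTU/hr

39578.22 BTU/hr


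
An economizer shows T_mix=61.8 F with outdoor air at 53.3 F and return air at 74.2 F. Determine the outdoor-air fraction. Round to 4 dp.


frac = (61.8 - 74.2) / (53.3 - 74.2) = 0.5933

0.5933


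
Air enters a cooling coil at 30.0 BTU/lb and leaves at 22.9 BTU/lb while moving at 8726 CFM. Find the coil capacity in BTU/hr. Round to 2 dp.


Q = 4.5 * 8726 * (30.0 - 22.9) = 278795.70 BTU/hr

278795.70 BTU/hr


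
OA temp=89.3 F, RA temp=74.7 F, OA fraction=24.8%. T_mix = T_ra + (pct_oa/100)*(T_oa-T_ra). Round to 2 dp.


T_mix = 74.7 + (24.8/100)*(89.3-74.7) = 78.32 F

78.32 F


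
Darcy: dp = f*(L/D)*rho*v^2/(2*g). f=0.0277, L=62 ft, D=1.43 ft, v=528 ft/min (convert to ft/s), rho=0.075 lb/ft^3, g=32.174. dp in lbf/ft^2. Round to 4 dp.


v_fps = 528/60 = 8.8 ft/s
dp = 0.0277*(62/1.43)*0.075*8.8^2/(2*32.174) = 0.1084 lbf/ft^2

0.1084 lbf/ft^2


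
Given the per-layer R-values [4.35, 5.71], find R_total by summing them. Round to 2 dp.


R_total = 4.35 + 5.71 = 10.06

10.06


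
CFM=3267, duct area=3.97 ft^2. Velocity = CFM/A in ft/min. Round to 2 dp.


V = 3267 / 3.97 = 822.92 ft/min

822.92 ft/min


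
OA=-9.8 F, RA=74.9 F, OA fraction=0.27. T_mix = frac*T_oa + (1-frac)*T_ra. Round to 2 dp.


T_mix = 0.27*(-9.8) + 0.73*74.9 = 52.03 F

52.03 F


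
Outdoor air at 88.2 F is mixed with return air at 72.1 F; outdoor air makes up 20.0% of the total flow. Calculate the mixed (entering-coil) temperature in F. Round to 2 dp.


T_mix = 72.1 + (20.0/100)*(88.2-72.1) = 75.32 F

75.32 F


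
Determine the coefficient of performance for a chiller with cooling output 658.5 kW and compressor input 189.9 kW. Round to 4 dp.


COP = 658.5 / 189.9 = 3.4676

3.4676


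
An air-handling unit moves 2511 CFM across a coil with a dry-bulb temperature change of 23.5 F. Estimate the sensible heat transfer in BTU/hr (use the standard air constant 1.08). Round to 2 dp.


Q = 1.08 * 2511 * 23.5 = 63729.18 BTU/hr

63729.18 BTU/hr


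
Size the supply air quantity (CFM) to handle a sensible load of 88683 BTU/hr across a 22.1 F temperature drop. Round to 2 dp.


CFM = 88683 / (1.08 * 22.1) = 3715.56

3715.56 CFM


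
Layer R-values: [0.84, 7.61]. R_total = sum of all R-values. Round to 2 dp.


R_total = 0.84 + 7.61 = 8.45

8.45


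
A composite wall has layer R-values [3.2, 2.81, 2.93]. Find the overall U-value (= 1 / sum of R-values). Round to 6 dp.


R_total = 3.2 + 2.81 + 2.93 = 8.94
U = 1/8.94 = 0.111857

0.111857


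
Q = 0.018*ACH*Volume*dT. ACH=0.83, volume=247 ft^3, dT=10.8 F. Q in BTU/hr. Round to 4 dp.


Q = 0.018 * 0.83 * 247 * 10.8 = 39.8539 BTU/hr

39.8539 BTU/hr


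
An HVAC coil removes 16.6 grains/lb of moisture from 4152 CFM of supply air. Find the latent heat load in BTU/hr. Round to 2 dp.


Q = 0.68 * 4152 * 16.6 = 46867.78 BTU/hr

46867.78 BTU/hr


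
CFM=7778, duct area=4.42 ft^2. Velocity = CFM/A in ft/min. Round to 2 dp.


V = 7778 / 4.42 = 1759.73 ft/min

1759.73 ft/min


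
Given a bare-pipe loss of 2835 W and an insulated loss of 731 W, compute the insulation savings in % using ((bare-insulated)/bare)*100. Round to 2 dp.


Savings = ((2835-731)/2835)*100 = 74.22 %

74.22 %


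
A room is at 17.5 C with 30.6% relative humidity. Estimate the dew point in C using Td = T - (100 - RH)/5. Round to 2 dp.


Td = 17.5 - (100-30.6)/5 = 3.62 C

3.62 C


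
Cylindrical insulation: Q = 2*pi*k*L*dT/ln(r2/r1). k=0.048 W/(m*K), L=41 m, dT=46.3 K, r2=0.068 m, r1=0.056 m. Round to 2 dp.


Q = 2*pi*0.048*41*46.3/ln(0.068/0.056) = 2948.73 W

2948.73 W


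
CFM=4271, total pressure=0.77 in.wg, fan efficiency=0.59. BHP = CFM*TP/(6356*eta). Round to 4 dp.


BHP = 4271 * 0.77 / (6356 * 0.59) = 0.8770 hp

0.8770 hp


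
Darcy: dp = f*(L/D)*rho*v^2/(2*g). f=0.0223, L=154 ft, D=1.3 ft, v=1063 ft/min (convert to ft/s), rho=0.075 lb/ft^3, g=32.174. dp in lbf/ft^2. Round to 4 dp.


v_fps = 1063/60 = 17.7167 ft/s
dp = 0.0223*(154/1.3)*0.075*17.7167^2/(2*32.174) = 0.9664 lbf/ft^2

0.9664 lbf/ft^2


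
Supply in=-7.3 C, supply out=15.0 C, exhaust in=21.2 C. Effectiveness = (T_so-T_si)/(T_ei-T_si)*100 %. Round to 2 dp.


eff = (15.0-(-7.3))/(21.2-(-7.3))*100 = 78.25 %

78.25 %


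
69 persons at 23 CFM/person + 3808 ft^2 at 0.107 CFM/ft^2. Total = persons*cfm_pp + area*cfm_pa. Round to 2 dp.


Total = 69*23 + 3808*0.107 = 1994.46 CFM

1994.46 CFM


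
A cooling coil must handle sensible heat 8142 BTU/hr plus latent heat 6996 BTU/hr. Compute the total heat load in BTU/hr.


Qt = 8142 + 6996 = 15138 BTU/hr

15138 BTU/hr


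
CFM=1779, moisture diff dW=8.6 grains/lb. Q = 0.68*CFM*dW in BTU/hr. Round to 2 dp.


Q = 0.68 * 1779 * 8.6 = 10403.59 BTU/hr

10403.59 BTU/hr


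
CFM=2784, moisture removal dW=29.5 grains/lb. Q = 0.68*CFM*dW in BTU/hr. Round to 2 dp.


Q = 0.68 * 2784 * 29.5 = 55847.04 BTU/hr

55847.04 BTU/hr


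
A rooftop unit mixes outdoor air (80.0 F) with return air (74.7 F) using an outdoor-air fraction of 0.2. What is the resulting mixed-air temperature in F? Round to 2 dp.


T_mix = 0.2*80.0 + 0.8*74.7 = 75.76 F

75.76 F


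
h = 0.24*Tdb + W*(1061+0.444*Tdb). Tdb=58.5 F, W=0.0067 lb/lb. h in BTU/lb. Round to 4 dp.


h = 0.24*58.5 + 0.0067*(1061+0.444*58.5) = 21.3227 BTU/lb

21.3227 BTU/lb


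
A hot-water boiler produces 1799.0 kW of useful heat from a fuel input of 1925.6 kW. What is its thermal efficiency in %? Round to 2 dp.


eta = (1799.0/1925.6)*100 = 93.43 %

93.43 %


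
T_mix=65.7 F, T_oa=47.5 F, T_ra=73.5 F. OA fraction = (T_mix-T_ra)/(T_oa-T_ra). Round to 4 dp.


frac = (65.7 - 73.5) / (47.5 - 73.5) = 0.3000

0.3000


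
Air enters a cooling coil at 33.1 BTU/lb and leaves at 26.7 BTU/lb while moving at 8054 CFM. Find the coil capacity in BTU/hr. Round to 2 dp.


Q = 4.5 * 8054 * (33.1 - 26.7) = 231955.20 BTU/hr

231955.20 BTU/hr


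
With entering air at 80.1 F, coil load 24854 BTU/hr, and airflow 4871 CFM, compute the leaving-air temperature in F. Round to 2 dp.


dT = 24854/(1.08*4871) = 4.7245
T_leave = 80.1 - 4.7245 = 75.38 F

75.38 F


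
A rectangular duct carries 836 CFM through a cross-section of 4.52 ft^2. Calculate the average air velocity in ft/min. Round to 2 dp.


V = 836 / 4.52 = 184.96 ft/min

184.96 ft/min


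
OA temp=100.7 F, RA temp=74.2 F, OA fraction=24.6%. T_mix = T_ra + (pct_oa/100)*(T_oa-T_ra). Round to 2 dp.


T_mix = 74.2 + (24.6/100)*(100.7-74.2) = 80.72 F

80.72 F


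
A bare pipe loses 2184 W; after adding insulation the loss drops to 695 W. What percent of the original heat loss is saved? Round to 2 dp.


Savings = ((2184-695)/2184)*100 = 68.18 %

68.18 %


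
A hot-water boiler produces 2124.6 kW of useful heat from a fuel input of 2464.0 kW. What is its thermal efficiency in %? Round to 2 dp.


eta = (2124.6/2464.0)*100 = 86.23 %

86.23 %


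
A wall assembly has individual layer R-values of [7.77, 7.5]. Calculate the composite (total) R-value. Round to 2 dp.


R_total = 7.77 + 7.5 = 15.27

15.27


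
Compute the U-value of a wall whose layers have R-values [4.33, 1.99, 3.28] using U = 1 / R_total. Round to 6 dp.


R_total = 4.33 + 1.99 + 3.28 = 9.60
U = 1/9.60 = 0.104167

0.104167


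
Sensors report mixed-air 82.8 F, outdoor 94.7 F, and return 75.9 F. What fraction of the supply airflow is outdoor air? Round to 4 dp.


frac = (82.8 - 75.9) / (94.7 - 75.9) = 0.3670

0.3670


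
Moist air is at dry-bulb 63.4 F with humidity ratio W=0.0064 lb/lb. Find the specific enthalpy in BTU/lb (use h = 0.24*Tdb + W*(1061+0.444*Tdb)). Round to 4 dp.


h = 0.24*63.4 + 0.0064*(1061+0.444*63.4) = 22.1866 BTU/lb

22.1866 BTU/lb


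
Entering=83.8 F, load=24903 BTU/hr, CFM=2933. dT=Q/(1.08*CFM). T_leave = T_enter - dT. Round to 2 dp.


dT = 24903/(1.08*2933) = 7.8617
T_leave = 83.8 - 7.8617 = 75.94 F

75.94 F


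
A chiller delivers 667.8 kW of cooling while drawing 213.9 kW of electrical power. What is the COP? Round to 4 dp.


COP = 667.8 / 213.9 = 3.1220

3.1220


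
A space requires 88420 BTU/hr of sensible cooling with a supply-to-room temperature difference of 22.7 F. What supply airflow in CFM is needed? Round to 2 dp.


CFM = 88420 / (1.08 * 22.7) = 3606.62

3606.62 CFM


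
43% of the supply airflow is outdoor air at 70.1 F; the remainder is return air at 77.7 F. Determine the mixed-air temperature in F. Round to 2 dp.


T_mix = 0.43*70.1 + 0.57*77.7 = 74.43 F

74.43 F


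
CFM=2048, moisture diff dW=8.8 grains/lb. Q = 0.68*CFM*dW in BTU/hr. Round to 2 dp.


Q = 0.68 * 2048 * 8.8 = 12255.23 BTU/hr

12255.23 BTU/hr


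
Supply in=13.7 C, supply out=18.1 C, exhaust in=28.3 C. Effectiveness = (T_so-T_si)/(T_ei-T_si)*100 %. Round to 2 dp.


eff = (18.1-13.7)/(28.3-13.7)*100 = 30.14 %

30.14 %


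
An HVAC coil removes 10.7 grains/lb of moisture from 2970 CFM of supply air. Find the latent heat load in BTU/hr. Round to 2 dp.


Q = 0.68 * 2970 * 10.7 = 21609.72 BTU/hr

21609.72 BTU/hr


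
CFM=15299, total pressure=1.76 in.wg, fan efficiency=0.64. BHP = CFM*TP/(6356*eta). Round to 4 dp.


BHP = 15299 * 1.76 / (6356 * 0.64) = 6.6193 hp

6.6193 hp


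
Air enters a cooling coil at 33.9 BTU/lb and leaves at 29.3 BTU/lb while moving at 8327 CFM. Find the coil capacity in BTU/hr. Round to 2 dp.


Q = 4.5 * 8327 * (33.9 - 29.3) = 172368.90 BTU/hr

172368.90 BTU/hr


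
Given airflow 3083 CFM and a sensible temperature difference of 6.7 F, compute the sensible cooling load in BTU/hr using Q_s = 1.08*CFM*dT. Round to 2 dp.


Q = 1.08 * 3083 * 6.7 = 22308.59 BTU/hr

22308.59 BTU/hr


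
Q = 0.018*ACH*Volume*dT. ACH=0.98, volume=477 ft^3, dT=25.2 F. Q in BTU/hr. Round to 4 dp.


Q = 0.018 * 0.98 * 477 * 25.2 = 212.0399 BTU/hr

212.0399 BTU/hr


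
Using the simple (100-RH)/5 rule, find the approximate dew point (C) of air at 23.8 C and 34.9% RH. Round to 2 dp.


Td = 23.8 - (100-34.9)/5 = 10.78 C

10.78 C


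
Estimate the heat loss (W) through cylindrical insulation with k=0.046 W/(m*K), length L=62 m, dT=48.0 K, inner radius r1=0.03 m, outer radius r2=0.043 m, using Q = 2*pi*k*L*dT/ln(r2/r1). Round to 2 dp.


Q = 2*pi*0.046*62*48.0/ln(0.043/0.03) = 2389.27 W

2389.27 W


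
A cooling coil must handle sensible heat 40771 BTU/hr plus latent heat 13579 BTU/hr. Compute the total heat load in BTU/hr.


Qt = 40771 + 13579 = 54350 BTU/hr

54350 BTU/hr


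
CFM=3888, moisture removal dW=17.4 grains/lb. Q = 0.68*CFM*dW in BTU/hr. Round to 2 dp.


Q = 0.68 * 3888 * 17.4 = 46002.82 BTU/hr

46002.82 BTU/hr


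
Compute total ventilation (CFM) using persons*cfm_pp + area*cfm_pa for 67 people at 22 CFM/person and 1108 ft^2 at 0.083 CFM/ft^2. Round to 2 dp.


Total = 67*22 + 1108*0.083 = 1565.96 CFM

1565.96 CFM


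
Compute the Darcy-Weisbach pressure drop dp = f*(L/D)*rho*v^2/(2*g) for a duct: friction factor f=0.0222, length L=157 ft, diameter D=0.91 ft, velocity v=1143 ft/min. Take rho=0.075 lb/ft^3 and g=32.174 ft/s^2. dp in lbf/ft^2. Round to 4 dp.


v_fps = 1143/60 = 19.05 ft/s
dp = 0.0222*(157/0.91)*0.075*19.05^2/(2*32.174) = 1.6200 lbf/ft^2

1.6200 lbf/ft^2


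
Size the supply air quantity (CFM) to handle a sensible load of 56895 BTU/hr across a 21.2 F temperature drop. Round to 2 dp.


CFM = 56895 / (1.08 * 21.2) = 2484.93

2484.93 CFM


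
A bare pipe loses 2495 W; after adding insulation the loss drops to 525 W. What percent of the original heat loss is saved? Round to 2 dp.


Savings = ((2495-525)/2495)*100 = 78.96 %

78.96 %


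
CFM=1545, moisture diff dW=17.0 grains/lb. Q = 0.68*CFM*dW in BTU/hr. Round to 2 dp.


Q = 0.68 * 1545 * 17.0 = 17860.20 BTU/hr

17860.20 BTU/hr


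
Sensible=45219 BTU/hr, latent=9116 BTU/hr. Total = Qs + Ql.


Qt = 45219 + 9116 = 54335 BTU/hr

54335 BTU/hr


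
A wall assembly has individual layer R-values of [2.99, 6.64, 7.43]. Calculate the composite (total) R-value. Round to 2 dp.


R_total = 2.99 + 6.64 + 7.43 = 17.06

17.06


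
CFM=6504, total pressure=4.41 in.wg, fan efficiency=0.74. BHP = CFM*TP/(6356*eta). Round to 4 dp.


BHP = 6504 * 4.41 / (6356 * 0.74) = 6.0982 hp

6.0982 hp


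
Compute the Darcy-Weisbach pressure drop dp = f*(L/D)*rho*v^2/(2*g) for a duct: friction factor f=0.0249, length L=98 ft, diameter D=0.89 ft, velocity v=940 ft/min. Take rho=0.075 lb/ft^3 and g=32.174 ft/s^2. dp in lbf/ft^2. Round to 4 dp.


v_fps = 940/60 = 15.6667 ft/s
dp = 0.0249*(98/0.89)*0.075*15.6667^2/(2*32.174) = 0.7844 lbf/ft^2

0.7844 lbf/ft^2


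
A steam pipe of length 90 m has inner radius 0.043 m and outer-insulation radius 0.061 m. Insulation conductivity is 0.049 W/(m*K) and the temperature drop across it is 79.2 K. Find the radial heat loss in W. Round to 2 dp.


Q = 2*pi*0.049*90*79.2/ln(0.061/0.043) = 6275.97 W

6275.97 W


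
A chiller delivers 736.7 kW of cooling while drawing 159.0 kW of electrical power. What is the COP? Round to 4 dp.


COP = 736.7 / 159.0 = 4.6333

4.6333


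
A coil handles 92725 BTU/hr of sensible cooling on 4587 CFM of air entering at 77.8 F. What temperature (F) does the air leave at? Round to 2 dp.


dT = 92725/(1.08*4587) = 18.7173
T_leave = 77.8 - 18.7173 = 59.08 F

59.08 F


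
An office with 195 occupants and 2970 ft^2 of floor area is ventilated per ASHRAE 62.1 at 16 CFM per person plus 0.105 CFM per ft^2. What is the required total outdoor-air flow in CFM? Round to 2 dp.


Total = 195*16 + 2970*0.105 = 3431.85 CFM

3431.85 CFM


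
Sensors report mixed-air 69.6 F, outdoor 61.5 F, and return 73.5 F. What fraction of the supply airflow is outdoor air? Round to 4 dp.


frac = (69.6 - 73.5) / (61.5 - 73.5) = 0.3250

0.3250


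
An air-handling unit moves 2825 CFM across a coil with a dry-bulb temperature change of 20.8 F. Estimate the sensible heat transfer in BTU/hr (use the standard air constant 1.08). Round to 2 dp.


Q = 1.08 * 2825 * 20.8 = 63460.80 BTU/hr

63460.80 BTU/hr


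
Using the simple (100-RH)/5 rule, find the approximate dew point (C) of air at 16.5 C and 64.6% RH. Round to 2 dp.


Td = 16.5 - (100-64.6)/5 = 9.42 C

9.42 C


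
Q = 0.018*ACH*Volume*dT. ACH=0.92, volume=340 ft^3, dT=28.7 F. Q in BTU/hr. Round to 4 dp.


Q = 0.018 * 0.92 * 340 * 28.7 = 161.5925 BTU/hr

161.5925 BTU/hr


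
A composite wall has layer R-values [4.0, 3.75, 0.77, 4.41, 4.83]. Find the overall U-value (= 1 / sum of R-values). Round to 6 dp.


R_total = 4.0 + 3.75 + 0.77 + 4.41 + 4.83 = 17.76
U = 1/17.76 = 0.056306

0.056306


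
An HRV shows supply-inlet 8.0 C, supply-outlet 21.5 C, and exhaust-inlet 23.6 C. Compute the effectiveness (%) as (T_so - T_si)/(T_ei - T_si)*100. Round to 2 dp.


eff = (21.5-8.0)/(23.6-8.0)*100 = 86.54 %

86.54 %


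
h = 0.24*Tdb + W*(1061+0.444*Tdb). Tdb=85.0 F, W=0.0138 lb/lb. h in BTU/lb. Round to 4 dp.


h = 0.24*85.0 + 0.0138*(1061+0.444*85.0) = 35.5626 BTU/lb

35.5626 BTU/lb


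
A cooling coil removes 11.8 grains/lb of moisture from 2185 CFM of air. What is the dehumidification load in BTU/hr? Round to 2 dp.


Q = 0.68 * 2185 * 11.8 = 17532.44 BTU/hr

17532.44 BTU/hr


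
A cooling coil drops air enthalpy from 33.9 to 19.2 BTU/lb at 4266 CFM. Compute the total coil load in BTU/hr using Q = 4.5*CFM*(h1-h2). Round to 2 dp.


Q = 4.5 * 4266 * (33.9 - 19.2) = 282195.90 BTU/hr

282195.90 BTU/hr


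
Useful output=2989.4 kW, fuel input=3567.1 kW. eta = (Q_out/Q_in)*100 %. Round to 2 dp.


eta = (2989.4/3567.1)*100 = 83.80 %

83.80 %


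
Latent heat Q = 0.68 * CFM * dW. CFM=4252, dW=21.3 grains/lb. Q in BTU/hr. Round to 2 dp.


Q = 0.68 * 4252 * 21.3 = 61585.97 BTU/hr

61585.97 BTU/hr


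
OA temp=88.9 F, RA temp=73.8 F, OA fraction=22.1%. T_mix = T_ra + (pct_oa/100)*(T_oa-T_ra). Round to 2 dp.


T_mix = 73.8 + (22.1/100)*(88.9-73.8) = 77.14 F

77.14 F


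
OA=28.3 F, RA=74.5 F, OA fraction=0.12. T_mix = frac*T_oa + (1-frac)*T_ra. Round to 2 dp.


T_mix = 0.12*28.3 + 0.88*74.5 = 68.96 F

68.96 F


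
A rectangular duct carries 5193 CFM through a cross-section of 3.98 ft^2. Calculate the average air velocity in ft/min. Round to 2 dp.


V = 5193 / 3.98 = 1304.77 ft/min

1304.77 ft/min


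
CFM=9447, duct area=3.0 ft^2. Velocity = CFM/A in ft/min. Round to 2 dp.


V = 9447 / 3.0 = 3149.00 ft/min

3149.00 ft/min


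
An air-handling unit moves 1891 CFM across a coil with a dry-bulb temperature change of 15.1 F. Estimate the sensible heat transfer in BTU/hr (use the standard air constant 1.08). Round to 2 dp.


Q = 1.08 * 1891 * 15.1 = 30838.43 BTU/hr

30838.43 BTU/hr


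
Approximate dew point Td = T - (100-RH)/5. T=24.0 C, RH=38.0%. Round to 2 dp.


Td = 24.0 - (100-38.0)/5 = 11.60 C

11.60 C


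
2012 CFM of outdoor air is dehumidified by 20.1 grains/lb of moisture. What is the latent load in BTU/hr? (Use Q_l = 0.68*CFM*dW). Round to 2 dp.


Q = 0.68 * 2012 * 20.1 = 27500.02 BTU/hr

27500.02 BTU/hr


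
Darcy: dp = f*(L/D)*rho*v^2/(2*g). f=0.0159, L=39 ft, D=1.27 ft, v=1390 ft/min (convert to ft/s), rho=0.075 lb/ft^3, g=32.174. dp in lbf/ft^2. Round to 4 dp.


v_fps = 1390/60 = 23.1667 ft/s
dp = 0.0159*(39/1.27)*0.075*23.1667^2/(2*32.174) = 0.3054 lbf/ft^2

0.3054 lbf/ft^2


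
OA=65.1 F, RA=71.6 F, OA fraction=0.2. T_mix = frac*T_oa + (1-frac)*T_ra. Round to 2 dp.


T_mix = 0.2*65.1 + 0.8*71.6 = 70.30 F

70.30 F


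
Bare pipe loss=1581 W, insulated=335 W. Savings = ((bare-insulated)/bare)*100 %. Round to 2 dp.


Savings = ((1581-335)/1581)*100 = 78.81 %

78.81 %


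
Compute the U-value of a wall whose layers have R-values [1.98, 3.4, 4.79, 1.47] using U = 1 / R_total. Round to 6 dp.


R_total = 1.98 + 3.4 + 4.79 + 1.47 = 11.64
U = 1/11.64 = 0.085911

0.085911


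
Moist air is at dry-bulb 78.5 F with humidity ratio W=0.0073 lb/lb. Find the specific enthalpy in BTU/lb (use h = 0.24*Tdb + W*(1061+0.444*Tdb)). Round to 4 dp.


h = 0.24*78.5 + 0.0073*(1061+0.444*78.5) = 26.8397 BTU/lb

26.8397 BTU/lb


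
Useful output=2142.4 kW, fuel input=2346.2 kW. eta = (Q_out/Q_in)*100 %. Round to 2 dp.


eta = (2142.4/2346.2)*100 = 91.31 %

91.31 %


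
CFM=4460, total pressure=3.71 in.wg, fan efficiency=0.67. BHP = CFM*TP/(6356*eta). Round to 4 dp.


BHP = 4460 * 3.71 / (6356 * 0.67) = 3.8855 hp

3.8855 hp


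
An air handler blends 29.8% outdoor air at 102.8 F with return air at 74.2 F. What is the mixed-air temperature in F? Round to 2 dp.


T_mix = 74.2 + (29.8/100)*(102.8-74.2) = 82.72 F

82.72 F


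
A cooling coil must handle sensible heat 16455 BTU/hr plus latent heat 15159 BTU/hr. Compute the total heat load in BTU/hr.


Qt = 16455 + 15159 = 31614 BTU/hr

31614 BTU/hr


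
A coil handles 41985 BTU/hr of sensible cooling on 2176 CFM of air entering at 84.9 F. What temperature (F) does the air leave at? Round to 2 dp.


dT = 41985/(1.08*2176) = 17.8653
T_leave = 84.9 - 17.8653 = 67.03 F

67.03 F


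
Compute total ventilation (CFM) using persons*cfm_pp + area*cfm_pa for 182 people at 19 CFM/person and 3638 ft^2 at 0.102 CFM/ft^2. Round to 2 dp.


Total = 182*19 + 3638*0.102 = 3829.08 CFM

3829.08 CFM


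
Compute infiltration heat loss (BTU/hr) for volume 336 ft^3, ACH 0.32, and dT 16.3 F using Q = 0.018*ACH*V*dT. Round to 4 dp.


Q = 0.018 * 0.32 * 336 * 16.3 = 31.5464 BTU/hr

31.5464 BTU/hr


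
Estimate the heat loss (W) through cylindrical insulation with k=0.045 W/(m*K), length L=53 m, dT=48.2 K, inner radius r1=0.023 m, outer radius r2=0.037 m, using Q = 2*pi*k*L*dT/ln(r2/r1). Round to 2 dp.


Q = 2*pi*0.045*53*48.2/ln(0.037/0.023) = 1519.27 W

1519.27 W


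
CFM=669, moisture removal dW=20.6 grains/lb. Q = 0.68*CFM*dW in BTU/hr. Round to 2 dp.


Q = 0.68 * 669 * 20.6 = 9371.35 BTU/hr

9371.35 BTU/hr


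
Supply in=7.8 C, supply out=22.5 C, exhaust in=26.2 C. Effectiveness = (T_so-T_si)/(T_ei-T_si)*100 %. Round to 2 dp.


eff = (22.5-7.8)/(26.2-7.8)*100 = 79.89 %

79.89 %


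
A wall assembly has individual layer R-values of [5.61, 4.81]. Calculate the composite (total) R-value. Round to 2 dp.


R_total = 5.61 + 4.81 = 10.42

10.42


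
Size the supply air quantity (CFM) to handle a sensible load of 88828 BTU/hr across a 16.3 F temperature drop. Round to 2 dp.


CFM = 88828 / (1.08 * 16.3) = 5045.90

5045.90 CFM


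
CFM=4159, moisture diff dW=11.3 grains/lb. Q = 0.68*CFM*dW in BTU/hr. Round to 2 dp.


Q = 0.68 * 4159 * 11.3 = 31957.76 BTU/hr

31957.76 BTU/hr


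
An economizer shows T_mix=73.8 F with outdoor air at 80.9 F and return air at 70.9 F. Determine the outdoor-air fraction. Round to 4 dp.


frac = (73.8 - 70.9) / (80.9 - 70.9) = 0.2900

0.2900


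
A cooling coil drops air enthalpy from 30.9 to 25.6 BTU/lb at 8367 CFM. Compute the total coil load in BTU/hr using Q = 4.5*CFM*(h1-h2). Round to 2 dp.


Q = 4.5 * 8367 * (30.9 - 25.6) = 199552.95 BTU/hr

199552.95 BTU/hr
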